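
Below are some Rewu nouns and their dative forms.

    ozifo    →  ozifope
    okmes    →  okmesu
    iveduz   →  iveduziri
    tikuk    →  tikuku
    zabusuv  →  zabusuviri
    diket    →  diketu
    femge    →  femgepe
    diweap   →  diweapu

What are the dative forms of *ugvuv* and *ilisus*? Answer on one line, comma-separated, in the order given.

Looking at the final sound of each stem: -u when the stem ends in a voiceless consonant (*okmes*, *tikuk*, *diket*, *diweap*); -iri when the stem ends in a voiced consonant (*iveduz*, *zabusuv*); -pe when the stem ends in a vowel (*ozifo*, *femge*).
*ugvuv* — final sound /v/ (a voiced consonant) → -iri → *ugvuviri*.
*ilisus* — final sound /s/ (a voiceless consonant) → -u → *ilisusu*.

ugvuviri, ilisusu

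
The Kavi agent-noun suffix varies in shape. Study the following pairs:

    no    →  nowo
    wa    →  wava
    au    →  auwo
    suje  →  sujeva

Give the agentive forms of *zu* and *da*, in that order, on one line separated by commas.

The alternation tracks the last vowel of the stem — -wo when the last vowel of the stem is a rounded vowel (*no*, *au*); -va when the last vowel of the stem is an unrounded vowel (*wa*, *suje*).
The last vowel of *zu* is /u/, which is a rounded vowel, so the suffix is -wo, giving *zuwo*.
The last vowel of *da* is /a/, which is an unrounded vowel, so the suffix is -va, giving *dava*.

zuwo, dava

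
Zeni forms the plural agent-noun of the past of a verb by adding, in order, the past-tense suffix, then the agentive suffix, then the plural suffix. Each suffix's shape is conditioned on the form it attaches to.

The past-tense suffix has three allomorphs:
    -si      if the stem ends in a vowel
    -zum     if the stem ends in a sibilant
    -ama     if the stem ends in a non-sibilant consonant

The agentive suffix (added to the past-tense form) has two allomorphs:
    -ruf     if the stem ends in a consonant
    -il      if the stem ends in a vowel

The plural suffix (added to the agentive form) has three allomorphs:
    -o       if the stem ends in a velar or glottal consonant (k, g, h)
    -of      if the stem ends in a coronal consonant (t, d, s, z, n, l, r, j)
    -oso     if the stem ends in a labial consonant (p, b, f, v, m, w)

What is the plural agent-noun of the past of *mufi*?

Since the final sound of *mufi* is /i/ (a vowel), it takes -si, giving *mufisi*.
The past-tense form *mufisi*: final sound = /i/, a vowel → -il → *mufisiil*.
The agentive form *mufisiil* — final consonant /l/ (coronal) → -of → *mufisiilof*.

mufisiilof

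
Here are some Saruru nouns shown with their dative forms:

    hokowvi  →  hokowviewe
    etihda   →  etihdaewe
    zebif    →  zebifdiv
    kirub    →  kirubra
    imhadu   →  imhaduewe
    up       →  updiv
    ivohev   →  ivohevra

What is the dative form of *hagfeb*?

hagfebra

The pattern is voicing of the final sound: -div when the stem ends in a voiceless consonant (*zebif*, *up*); -ra when the stem ends in a voiced consonant (*kirub*, *ivohev*); -ewe when the stem ends in a vowel (*hokowvi*, *etihda*, *imhadu*).
Since the final sound of *hagfeb* is /b/ (a voiced consonant), it takes -ra, giving *hagfebra*.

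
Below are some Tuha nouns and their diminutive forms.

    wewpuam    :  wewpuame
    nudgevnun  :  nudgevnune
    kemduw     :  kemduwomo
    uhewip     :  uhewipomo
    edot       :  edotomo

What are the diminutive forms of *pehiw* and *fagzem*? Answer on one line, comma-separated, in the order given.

The suffix is conditioned by the final consonant: -e when the stem ends in a nasal (*wewpuam*, *nudgevnun*); -omo when the stem ends in a non-nasal consonant (*kemduw*, *uhewip*, *edot*).
The final consonant of *pehiw* is /w/, which is non-nasal, so the suffix is -omo, giving *pehiwomo*.
Since the final consonant of *fagzem* is /m/ (a nasal), it takes -e, giving *fagzeme*.

pehiwomo, fagzeme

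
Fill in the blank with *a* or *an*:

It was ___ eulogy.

a

The indefinite article is chosen by the initial *sound* of the following word, not its spelling.
*eulogy* begins with the sound /juː/ (eu pronounced /juː/) — a consonant sound.
So the article is *a*: It was a eulogy.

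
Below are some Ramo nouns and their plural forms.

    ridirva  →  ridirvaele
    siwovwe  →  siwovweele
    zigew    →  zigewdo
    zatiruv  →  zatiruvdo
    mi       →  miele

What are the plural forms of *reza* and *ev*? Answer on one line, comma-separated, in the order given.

rezaele, evdo

The suffix is conditioned by the final sound: -do when the stem ends in a consonant (*zigew*, *zatiruv*); -ele when the stem ends in a vowel (*ridirva*, *siwovwe*, *mi*).
The final sound of *reza* is /a/, which is a vowel, so the suffix is -ele, giving *rezaele*.
*ev* — final sound /v/ (a consonant) → -do → *evdo*.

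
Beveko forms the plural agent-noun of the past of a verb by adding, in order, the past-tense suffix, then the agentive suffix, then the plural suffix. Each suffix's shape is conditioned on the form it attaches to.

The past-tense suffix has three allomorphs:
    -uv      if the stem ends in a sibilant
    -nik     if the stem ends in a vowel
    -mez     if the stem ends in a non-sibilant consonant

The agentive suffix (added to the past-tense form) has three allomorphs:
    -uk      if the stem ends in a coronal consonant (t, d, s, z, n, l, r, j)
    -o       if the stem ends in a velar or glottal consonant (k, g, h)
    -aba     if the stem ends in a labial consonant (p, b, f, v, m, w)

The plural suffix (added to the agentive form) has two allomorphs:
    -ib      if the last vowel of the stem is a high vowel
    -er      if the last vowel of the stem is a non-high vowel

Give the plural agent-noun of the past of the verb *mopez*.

*mopez*: final sound = /z/, a sibilant → -uv → *mopezuv*.
The past-tense form *mopezuv* — final consonant /v/ (labial) → -aba → *mopezuvaba*.
Since the last vowel of the agentive form *mopezuvaba* is /a/ (a non-high vowel), it takes -er, giving *mopezuvabaer*.

mopezuvabaer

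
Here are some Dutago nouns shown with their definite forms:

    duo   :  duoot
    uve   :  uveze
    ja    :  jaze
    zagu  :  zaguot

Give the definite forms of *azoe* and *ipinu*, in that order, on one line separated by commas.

azoeze, ipinuot

The alternation tracks the last vowel of the stem — -ot when the last vowel of the stem is a rounded vowel (*duo*, *zagu*); -ze when the last vowel of the stem is an unrounded vowel (*uve*, *ja*).
Since the last vowel of *azoe* is /e/ (an unrounded vowel), it takes -ze, giving *azoeze*.
The last vowel of *ipinu* is /u/, which is a rounded vowel, so the suffix is -ot, giving *ipinuot*.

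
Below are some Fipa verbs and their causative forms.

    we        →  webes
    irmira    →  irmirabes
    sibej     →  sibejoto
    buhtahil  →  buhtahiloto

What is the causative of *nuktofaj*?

nuktofajoto

The alternation tracks the final sound of the stem — -oto when the stem ends in a consonant (*sibej*, *buhtahil*); -bes when the stem ends in a vowel (*we*, *irmira*).
*nuktofaj*: final sound = /j/, a consonant → -oto → *nuktofajoto*.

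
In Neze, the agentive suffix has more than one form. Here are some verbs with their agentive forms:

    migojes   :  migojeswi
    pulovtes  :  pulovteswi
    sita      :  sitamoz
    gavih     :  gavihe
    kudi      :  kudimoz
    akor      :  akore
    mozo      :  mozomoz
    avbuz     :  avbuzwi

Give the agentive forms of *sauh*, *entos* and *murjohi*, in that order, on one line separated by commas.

Looking at the final sound of each stem: -wi when the stem ends in a sibilant (*migojes*, *pulovtes*, *avbuz*); -e when the stem ends in a non-sibilant consonant (*gavih*, *akor*); -moz when the stem ends in a vowel (*sita*, *kudi*, *mozo*).
*sauh* — final sound /h/ (a non-sibilant consonant) → -e → *sauhe*.
*entos* — final sound /s/ (a sibilant) → -wi → *entoswi*.
*murjohi*: final sound = /i/, a vowel → -moz → *murjohimoz*.

sauhe, entoswi, murjohimoz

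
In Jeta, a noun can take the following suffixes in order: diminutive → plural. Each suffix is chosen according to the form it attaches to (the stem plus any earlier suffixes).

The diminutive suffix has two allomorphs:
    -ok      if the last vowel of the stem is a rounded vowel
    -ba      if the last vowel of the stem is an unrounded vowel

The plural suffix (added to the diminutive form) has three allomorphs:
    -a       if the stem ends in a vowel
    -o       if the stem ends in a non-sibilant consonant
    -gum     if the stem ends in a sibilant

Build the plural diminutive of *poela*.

poelabaa

The last vowel of *poela* is /a/, which is an unrounded vowel, so the diminutive suffix is -ba, giving *poelaba*.
The diminutive form *poelaba*: final sound = /a/, a vowel → -a → *poelabaa*.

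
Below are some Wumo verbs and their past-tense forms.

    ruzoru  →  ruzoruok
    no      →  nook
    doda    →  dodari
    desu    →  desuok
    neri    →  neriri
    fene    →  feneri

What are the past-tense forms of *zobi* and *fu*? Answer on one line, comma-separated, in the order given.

Looking at the last vowel of each stem: -ok when the last vowel of the stem is a rounded vowel (*ruzoru*, *no*, *desu*); -ri when the last vowel of the stem is an unrounded vowel (*doda*, *neri*, *fene*).
The last vowel of *zobi* is /i/, which is an unrounded vowel, so the suffix is -ri, giving *zobiri*.
*fu*: last vowel = /u/, a rounded vowel → -ok → *fuok*.

zobiri, fuok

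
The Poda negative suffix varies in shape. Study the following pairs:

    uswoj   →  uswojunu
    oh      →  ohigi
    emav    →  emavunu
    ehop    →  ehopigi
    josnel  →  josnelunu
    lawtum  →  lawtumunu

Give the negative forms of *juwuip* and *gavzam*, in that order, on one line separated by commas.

juwuipigi, gavzamunu

The alternation tracks the final consonant of the stem — -igi when the stem ends in a voiceless consonant (*oh*, *ehop*); -unu when the stem ends in a voiced consonant (*uswoj*, *emav*, *josnel*, *lawtum*).
The final consonant of *juwuip* is /p/, which is voiceless, so the suffix is -igi, giving *juwuipigi*.
The final consonant of *gavzam* is /m/, which is voiced, so the suffix is -unu, giving *gavzamunu*.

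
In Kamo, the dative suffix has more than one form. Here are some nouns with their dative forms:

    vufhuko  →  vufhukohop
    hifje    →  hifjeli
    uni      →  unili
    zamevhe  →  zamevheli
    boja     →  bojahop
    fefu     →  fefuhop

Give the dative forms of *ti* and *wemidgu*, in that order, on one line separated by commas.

tili, wemidguhop

The alternation tracks the last vowel of the stem — -li when the last vowel of the stem is a front vowel (*hifje*, *uni*, *zamevhe*); -hop when the last vowel of the stem is a back vowel (*vufhuko*, *boja*, *fefu*).
*ti* — last vowel /i/ (a front vowel) → -li → *tili*.
Since the last vowel of *wemidgu* is /u/ (a back vowel), it takes -hop, giving *wemidguhop*.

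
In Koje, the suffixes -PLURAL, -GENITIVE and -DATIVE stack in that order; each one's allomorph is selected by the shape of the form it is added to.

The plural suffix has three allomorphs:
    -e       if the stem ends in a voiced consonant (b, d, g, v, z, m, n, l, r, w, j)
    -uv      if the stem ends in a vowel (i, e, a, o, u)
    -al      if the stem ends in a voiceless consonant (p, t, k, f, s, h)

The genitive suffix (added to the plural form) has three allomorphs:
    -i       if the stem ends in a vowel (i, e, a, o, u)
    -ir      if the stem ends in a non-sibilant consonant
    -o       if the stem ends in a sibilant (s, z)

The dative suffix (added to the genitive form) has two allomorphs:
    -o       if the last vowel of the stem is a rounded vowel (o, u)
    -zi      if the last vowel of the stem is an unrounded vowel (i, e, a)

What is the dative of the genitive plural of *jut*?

Since the final sound of *jut* is /t/ (a voiceless consonant), it takes -al, giving *jutal*.
The plural form *jutal*: final sound = /l/, a non-sibilant consonant → -ir → *jutalir*.
The genitive form *jutalir* — last vowel /i/ (an unrounded vowel) → -zi → *jutalirzi*.

jutalirzi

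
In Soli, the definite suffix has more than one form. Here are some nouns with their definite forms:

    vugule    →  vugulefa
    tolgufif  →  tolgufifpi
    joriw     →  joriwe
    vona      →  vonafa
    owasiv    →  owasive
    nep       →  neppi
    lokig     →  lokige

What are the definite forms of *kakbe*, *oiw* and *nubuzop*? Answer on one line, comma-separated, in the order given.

kakbefa, oiwe, nubuzoppi

The alternation tracks the final sound of the stem — -pi when the stem ends in a voiceless consonant (*tolgufif*, *nep*); -e when the stem ends in a voiced consonant (*joriw*, *owasiv*, *lokig*); -fa when the stem ends in a vowel (*vugule*, *vona*).
Since the final sound of *kakbe* is /e/ (a vowel), it takes -fa, giving *kakbefa*.
Since the final sound of *oiw* is /w/ (a voiced consonant), it takes -e, giving *oiwe*.
The final sound of *nubuzop* is /p/, which is a voiceless consonant, so the suffix is -pi, giving *nubuzoppi*.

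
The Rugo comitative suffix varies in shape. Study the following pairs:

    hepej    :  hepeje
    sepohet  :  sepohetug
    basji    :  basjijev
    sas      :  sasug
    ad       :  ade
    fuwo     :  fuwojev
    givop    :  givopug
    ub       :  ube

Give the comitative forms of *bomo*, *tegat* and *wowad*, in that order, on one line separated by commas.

Looking at the final sound of each stem: -ug when the stem ends in a voiceless consonant (*sepohet*, *sas*, *givop*); -e when the stem ends in a voiced consonant (*hepej*, *ad*, *ub*); -jev when the stem ends in a vowel (*basji*, *fuwo*).
Since the final sound of *bomo* is /o/ (a vowel), it takes -jev, giving *bomojev*.
Since the final sound of *tegat* is /t/ (a voiceless consonant), it takes -ug, giving *tegatug*.
*wowad* — final sound /d/ (a voiced consonant) → -e → *wowade*.

bomojev, tegatug, wowade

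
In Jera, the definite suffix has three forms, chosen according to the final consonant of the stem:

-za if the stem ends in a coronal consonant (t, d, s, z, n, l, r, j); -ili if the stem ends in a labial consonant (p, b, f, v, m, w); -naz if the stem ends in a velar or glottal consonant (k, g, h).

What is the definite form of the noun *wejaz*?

*wejaz*: final consonant = /z/, coronal → -za → *wejazza*.

wejazza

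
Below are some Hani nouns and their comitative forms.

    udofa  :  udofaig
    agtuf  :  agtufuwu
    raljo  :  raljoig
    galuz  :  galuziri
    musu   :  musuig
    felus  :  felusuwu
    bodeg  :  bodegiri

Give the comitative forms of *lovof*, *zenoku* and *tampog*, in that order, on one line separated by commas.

Looking at the final sound of each stem: -uwu when the stem ends in a voiceless consonant (*agtuf*, *felus*); -iri when the stem ends in a voiced consonant (*galuz*, *bodeg*); -ig when the stem ends in a vowel (*udofa*, *raljo*, *musu*).
The final sound of *lovof* is /f/, which is a voiceless consonant, so the suffix is -uwu, giving *lovofuwu*.
*zenoku*: final sound = /u/, a vowel → -ig → *zenokuig*.
*tampog*: final sound = /g/, a voiced consonant → -iri → *tampogiri*.

lovofuwu, zenokuig, tampogiri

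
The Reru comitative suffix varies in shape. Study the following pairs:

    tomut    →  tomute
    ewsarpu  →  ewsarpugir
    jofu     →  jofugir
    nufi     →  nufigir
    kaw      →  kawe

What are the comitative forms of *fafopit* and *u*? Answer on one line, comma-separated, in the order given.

The suffix is conditioned by the final sound: -e when the stem ends in a consonant (*tomut*, *kaw*); -gir when the stem ends in a vowel (*ewsarpu*, *jofu*, *nufi*).
*fafopit* — final sound /t/ (a consonant) → -e → *fafopite*.
Since the final sound of *u* is /u/ (a vowel), it takes -gir, giving *ugir*.

fafopite, ugir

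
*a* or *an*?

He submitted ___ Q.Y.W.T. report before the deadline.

The indefinite article is chosen by the initial *sound* of the following word, not its spelling.
The initialism *Q.Y.W.T.* is read letter by letter; the first letter, Q, is pronounced /kjuː/, which begins with a consonant sound.
So the article is *a*: He submitted a Q.Y.W.T. report before the deadline.

a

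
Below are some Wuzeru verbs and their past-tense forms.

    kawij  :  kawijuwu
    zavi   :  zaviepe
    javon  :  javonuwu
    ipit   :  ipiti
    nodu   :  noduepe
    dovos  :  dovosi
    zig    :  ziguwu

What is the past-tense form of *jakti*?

The pattern is voicing of the final sound: -i when the stem ends in a voiceless consonant (*ipit*, *dovos*); -uwu when the stem ends in a voiced consonant (*kawij*, *javon*, *zig*); -epe when the stem ends in a vowel (*zavi*, *nodu*).
Since the final sound of *jakti* is /i/ (a vowel), it takes -epe, giving *jaktiepe*.

jaktiepe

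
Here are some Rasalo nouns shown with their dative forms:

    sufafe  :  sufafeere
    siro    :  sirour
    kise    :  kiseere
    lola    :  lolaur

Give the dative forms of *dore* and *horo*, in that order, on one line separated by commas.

doreere, horour

The suffix is conditioned by the last vowel: -ere when the last vowel of the stem is a front vowel (*sufafe*, *kise*); -ur when the last vowel of the stem is a back vowel (*siro*, *lola*).
*dore*: last vowel = /e/, a front vowel → -ere → *doreere*.
*horo*: last vowel = /o/, a back vowel → -ur → *horour*.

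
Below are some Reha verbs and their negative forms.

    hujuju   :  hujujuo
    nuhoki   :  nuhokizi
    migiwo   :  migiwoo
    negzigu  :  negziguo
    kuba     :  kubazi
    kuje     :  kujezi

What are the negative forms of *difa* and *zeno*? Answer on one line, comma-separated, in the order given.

The suffix is conditioned by the last vowel: -o when the last vowel of the stem is a rounded vowel (*hujuju*, *migiwo*, *negzigu*); -zi when the last vowel of the stem is an unrounded vowel (*nuhoki*, *kuba*, *kuje*).
Since the last vowel of *difa* is /a/ (an unrounded vowel), it takes -zi, giving *difazi*.
*zeno* — last vowel /o/ (a rounded vowel) → -o → *zenoo*.

difazi, zenoo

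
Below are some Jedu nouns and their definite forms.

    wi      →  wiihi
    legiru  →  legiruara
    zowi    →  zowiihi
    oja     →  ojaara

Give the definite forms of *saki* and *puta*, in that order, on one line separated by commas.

Looking at the last vowel of each stem: -ihi when the last vowel of the stem is a front vowel (*wi*, *zowi*); -ara when the last vowel of the stem is a back vowel (*legiru*, *oja*).
*saki* — last vowel /i/ (a front vowel) → -ihi → *sakiihi*.
*puta*: last vowel = /a/, a back vowel → -ara → *putaara*.

sakiihi, putaara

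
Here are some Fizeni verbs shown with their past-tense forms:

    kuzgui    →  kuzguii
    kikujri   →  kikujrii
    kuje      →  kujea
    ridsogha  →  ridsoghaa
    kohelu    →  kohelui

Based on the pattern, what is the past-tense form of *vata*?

vataa

The suffix is conditioned by the last vowel: -i when the last vowel of the stem is a high vowel (*kuzgui*, *kikujri*, *kohelu*); -a when the last vowel of the stem is a non-high vowel (*kuje*, *ridsogha*).
*vata*: last vowel = /a/, a non-high vowel → -a → *vataa*.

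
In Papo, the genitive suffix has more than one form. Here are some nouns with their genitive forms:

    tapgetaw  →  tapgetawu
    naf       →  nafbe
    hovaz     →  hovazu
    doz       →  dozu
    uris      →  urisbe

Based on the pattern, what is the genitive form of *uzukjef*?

uzukjefbe

The alternation tracks the final consonant of the stem — -be when the stem ends in a voiceless consonant (*naf*, *uris*); -u when the stem ends in a voiced consonant (*tapgetaw*, *hovaz*, *doz*).
*uzukjef*: final consonant = /f/, voiceless → -be → *uzukjefbe*.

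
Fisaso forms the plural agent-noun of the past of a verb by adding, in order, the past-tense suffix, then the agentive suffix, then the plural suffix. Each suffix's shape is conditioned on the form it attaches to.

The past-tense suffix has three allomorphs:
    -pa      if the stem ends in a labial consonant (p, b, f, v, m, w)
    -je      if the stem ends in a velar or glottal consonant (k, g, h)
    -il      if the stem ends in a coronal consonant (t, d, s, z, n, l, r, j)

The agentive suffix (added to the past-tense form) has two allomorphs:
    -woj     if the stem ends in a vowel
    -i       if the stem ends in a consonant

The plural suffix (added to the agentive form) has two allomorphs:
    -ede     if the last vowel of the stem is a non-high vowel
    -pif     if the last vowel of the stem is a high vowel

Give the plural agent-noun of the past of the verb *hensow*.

Since the final consonant of *hensow* is /w/ (labial), it takes -pa, giving *hensowpa*.
The final sound of the past-tense form *hensowpa* is /a/, which is a vowel, so the agentive suffix is -woj, giving *hensowpawoj*.
Since the last vowel of the agentive form *hensowpawoj* is /o/ (a non-high vowel), it takes -ede, giving *hensowpawojede*.

hensowpawojede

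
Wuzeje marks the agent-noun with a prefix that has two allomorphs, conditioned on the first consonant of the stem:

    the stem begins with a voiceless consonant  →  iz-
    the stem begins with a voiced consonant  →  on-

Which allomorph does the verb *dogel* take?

The first consonant of *dogel* is /d/, which is voiced, so the prefix is on-.

on-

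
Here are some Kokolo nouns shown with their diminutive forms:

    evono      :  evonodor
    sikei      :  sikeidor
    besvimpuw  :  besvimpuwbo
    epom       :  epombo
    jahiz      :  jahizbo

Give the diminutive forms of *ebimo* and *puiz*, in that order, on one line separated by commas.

ebimodor, puizbo

Looking at the final sound of each stem: -bo when the stem ends in a consonant (*besvimpuw*, *epom*, *jahiz*); -dor when the stem ends in a vowel (*evono*, *sikei*).
Since the final sound of *ebimo* is /o/ (a vowel), it takes -dor, giving *ebimodor*.
The final sound of *puiz* is /z/, which is a consonant, so the suffix is -bo, giving *puizbo*.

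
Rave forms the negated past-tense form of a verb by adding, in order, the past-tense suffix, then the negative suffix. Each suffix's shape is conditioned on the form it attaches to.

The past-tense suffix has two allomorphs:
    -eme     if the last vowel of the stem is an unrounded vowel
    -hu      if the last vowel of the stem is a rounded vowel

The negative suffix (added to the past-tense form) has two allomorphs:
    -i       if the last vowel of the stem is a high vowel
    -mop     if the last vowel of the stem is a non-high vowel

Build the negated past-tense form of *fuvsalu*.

fuvsaluhui

Since the last vowel of *fuvsalu* is /u/ (a rounded vowel), it takes -hu, giving *fuvsaluhu*.
The past-tense form *fuvsaluhu* — last vowel /u/ (a high vowel) → -i → *fuvsaluhui*.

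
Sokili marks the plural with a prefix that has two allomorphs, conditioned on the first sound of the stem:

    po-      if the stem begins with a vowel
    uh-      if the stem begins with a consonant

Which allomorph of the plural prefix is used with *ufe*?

po-

The first sound of *ufe* is /u/, which is a vowel, so the prefix is po-.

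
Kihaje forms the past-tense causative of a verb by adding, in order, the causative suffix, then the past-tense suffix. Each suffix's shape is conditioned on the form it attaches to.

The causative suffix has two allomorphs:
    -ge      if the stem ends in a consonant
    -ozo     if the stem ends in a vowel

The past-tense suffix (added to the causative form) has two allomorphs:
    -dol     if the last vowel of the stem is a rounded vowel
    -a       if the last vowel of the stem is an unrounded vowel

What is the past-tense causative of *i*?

iozodol

*i* — final sound /i/ (a vowel) → -ozo → *iozo*.
The last vowel of the causative form *iozo* is /o/, which is a rounded vowel, so the past-tense suffix is -dol, giving *iozodol*.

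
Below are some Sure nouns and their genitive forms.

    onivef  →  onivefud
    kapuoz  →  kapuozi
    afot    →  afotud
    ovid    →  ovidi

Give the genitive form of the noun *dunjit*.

The pattern is voicing of the final consonant: -ud when the stem ends in a voiceless consonant (*onivef*, *afot*); -i when the stem ends in a voiced consonant (*kapuoz*, *ovid*).
*dunjit* — final consonant /t/ (voiceless) → -ud → *dunjitud*.

dunjitud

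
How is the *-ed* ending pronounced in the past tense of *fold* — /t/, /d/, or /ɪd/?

The stem *fold* ends in /t/ or /d/.
The -ed suffix is realized as /ɪd/ after /t, d/; as /t/ after other voiceless consonants; and as /d/ after other voiced sounds.
So -ed on *fold* is pronounced /ɪd/.

/ɪd/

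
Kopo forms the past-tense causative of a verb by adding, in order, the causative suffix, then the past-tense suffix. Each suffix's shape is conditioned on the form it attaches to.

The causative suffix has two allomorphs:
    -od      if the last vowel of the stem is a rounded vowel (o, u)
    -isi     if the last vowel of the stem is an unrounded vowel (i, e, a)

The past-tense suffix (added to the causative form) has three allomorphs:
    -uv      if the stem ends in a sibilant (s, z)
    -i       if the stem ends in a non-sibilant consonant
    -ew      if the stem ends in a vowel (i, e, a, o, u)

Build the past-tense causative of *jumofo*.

jumofoodi

*jumofo* — last vowel /o/ (a rounded vowel) → -od → *jumofood*.
The causative form *jumofood* — final sound /d/ (a non-sibilant consonant) → -i → *jumofoodi*.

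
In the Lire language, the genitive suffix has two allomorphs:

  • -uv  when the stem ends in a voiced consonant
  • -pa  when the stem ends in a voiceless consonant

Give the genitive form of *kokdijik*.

kokdijikpa

The final consonant of *kokdijik* is /k/, which is voiceless, so the suffix is -pa, giving *kokdijikpa*.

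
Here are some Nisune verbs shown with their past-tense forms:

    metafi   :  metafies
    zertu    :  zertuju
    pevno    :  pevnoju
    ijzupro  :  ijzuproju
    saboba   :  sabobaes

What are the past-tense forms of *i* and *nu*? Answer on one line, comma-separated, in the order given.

The pattern is rounding harmony: -ju when the last vowel of the stem is a rounded vowel (*zertu*, *pevno*, *ijzupro*); -es when the last vowel of the stem is an unrounded vowel (*metafi*, *saboba*).
*i* — last vowel /i/ (an unrounded vowel) → -es → *ies*.
Since the last vowel of *nu* is /u/ (a rounded vowel), it takes -ju, giving *nuju*.

ies, nuju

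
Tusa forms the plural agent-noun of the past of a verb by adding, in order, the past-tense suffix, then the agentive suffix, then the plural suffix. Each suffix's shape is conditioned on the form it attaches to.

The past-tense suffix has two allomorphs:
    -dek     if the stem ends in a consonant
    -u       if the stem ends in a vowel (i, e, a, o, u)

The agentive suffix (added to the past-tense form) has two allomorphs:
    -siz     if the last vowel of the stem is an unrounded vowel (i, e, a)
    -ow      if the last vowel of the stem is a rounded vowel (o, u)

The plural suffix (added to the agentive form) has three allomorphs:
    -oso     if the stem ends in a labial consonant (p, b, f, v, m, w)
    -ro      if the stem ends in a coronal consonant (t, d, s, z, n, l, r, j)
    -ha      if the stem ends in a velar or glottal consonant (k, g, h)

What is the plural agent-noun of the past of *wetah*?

The final sound of *wetah* is /h/, which is a consonant, so the past-tense suffix is -dek, giving *wetahdek*.
The past-tense form *wetahdek*: last vowel = /e/, an unrounded vowel → -siz → *wetahdeksiz*.
Since the final consonant of the agentive form *wetahdeksiz* is /z/ (coronal), it takes -ro, giving *wetahdeksizro*.

wetahdeksizro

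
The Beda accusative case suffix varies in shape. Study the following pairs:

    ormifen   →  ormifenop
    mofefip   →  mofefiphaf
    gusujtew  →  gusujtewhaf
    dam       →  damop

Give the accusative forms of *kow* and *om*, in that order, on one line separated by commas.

kowhaf, omop

The pattern is nasality of the final consonant: -op when the stem ends in a nasal (*ormifen*, *dam*); -haf when the stem ends in a non-nasal consonant (*mofefip*, *gusujtew*).
*kow* — final consonant /w/ (non-nasal) → -haf → *kowhaf*.
*om*: final consonant = /m/, a nasal → -op → *omop*.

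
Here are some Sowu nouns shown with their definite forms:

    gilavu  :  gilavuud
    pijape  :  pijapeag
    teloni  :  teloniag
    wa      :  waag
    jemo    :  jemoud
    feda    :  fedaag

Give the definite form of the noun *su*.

suud

The alternation tracks the last vowel of the stem — -ud when the last vowel of the stem is a rounded vowel (*gilavu*, *jemo*); -ag when the last vowel of the stem is an unrounded vowel (*pijape*, *teloni*, *wa*, *feda*).
Since the last vowel of *su* is /u/ (a rounded vowel), it takes -ud, giving *suud*.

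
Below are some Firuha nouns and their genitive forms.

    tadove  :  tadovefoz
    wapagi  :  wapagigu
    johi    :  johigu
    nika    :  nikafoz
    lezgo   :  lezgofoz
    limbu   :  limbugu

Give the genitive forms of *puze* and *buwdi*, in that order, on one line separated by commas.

The pattern is height harmony: -gu when the last vowel of the stem is a high vowel (*wapagi*, *johi*, *limbu*); -foz when the last vowel of the stem is a non-high vowel (*tadove*, *nika*, *lezgo*).
Since the last vowel of *puze* is /e/ (a non-high vowel), it takes -foz, giving *puzefoz*.
The last vowel of *buwdi* is /i/, which is a high vowel, so the suffix is -gu, giving *buwdigu*.

puzefoz, buwdigu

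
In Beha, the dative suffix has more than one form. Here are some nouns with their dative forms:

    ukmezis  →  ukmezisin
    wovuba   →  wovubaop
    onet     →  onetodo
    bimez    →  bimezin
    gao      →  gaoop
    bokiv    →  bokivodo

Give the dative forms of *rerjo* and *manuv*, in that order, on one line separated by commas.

rerjoop, manuvodo

The suffix is conditioned by the final sound: -in when the stem ends in a sibilant (*ukmezis*, *bimez*); -odo when the stem ends in a non-sibilant consonant (*onet*, *bokiv*); -op when the stem ends in a vowel (*wovuba*, *gao*).
Since the final sound of *rerjo* is /o/ (a vowel), it takes -op, giving *rerjoop*.
The final sound of *manuv* is /v/, which is a non-sibilant consonant, so the suffix is -odo, giving *manuvodo*.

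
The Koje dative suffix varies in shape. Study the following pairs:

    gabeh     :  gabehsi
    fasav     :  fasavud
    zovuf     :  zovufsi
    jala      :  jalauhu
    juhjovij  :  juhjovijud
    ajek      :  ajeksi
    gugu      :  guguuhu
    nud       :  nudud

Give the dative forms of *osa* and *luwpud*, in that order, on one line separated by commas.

The alternation tracks the final sound of the stem — -si when the stem ends in a voiceless consonant (*gabeh*, *zovuf*, *ajek*); -ud when the stem ends in a voiced consonant (*fasav*, *juhjovij*, *nud*); -uhu when the stem ends in a vowel (*jala*, *gugu*).
The final sound of *osa* is /a/, which is a vowel, so the suffix is -uhu, giving *osauhu*.
*luwpud* — final sound /d/ (a voiced consonant) → -ud → *luwpudud*.

osauhu, luwpudud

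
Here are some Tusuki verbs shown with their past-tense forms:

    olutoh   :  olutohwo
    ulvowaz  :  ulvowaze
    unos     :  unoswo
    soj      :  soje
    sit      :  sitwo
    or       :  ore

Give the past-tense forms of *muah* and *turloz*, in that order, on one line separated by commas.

The alternation tracks the final consonant of the stem — -wo when the stem ends in a voiceless consonant (*olutoh*, *unos*, *sit*); -e when the stem ends in a voiced consonant (*ulvowaz*, *soj*, *or*).
Since the final consonant of *muah* is /h/ (voiceless), it takes -wo, giving *muahwo*.
Since the final consonant of *turloz* is /z/ (voiced), it takes -e, giving *turloze*.

muahwo, turloze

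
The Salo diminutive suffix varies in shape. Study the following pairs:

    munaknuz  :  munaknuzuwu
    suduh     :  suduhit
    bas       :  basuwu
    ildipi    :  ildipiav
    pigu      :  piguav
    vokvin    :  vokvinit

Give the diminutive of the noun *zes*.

zesuwu

Looking at the final sound of each stem: -uwu when the stem ends in a sibilant (*munaknuz*, *bas*); -it when the stem ends in a non-sibilant consonant (*suduh*, *vokvin*); -av when the stem ends in a vowel (*ildipi*, *pigu*).
*zes*: final sound = /s/, a sibilant → -uwu → *zesuwu*.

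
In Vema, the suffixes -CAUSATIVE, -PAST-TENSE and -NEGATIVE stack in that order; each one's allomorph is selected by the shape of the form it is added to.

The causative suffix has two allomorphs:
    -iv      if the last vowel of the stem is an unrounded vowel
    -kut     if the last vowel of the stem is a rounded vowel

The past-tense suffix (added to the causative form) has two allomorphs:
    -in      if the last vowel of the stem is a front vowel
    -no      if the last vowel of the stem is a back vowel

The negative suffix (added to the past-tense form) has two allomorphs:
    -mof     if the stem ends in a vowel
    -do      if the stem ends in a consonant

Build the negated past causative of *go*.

gokutnomof

*go*: last vowel = /o/, a rounded vowel → -kut → *gokut*.
The causative form *gokut*: last vowel = /u/, a back vowel → -no → *gokutno*.
The final sound of the past-tense form *gokutno* is /o/, which is a vowel, so the negative suffix is -mof, giving *gokutnomof*.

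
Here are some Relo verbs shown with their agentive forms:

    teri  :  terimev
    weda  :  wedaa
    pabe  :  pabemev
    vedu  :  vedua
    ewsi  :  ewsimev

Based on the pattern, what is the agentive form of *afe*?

The pattern is front/back vowel harmony: -mev when the last vowel of the stem is a front vowel (*teri*, *pabe*, *ewsi*); -a when the last vowel of the stem is a back vowel (*weda*, *vedu*).
Since the last vowel of *afe* is /e/ (a front vowel), it takes -mev, giving *afemev*.

afemev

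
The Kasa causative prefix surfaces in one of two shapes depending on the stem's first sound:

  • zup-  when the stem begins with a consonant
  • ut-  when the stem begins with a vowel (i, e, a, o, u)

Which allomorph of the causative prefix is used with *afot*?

ut-

*afot* — first sound /a/ (a vowel) → ut-.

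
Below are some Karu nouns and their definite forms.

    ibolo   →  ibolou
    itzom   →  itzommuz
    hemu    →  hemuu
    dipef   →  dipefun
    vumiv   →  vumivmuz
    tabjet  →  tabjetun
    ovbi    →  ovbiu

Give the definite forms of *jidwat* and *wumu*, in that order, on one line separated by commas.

The suffix is conditioned by the final sound: -un when the stem ends in a voiceless consonant (*dipef*, *tabjet*); -muz when the stem ends in a voiced consonant (*itzom*, *vumiv*); -u when the stem ends in a vowel (*ibolo*, *hemu*, *ovbi*).
*jidwat*: final sound = /t/, a voiceless consonant → -un → *jidwatun*.
The final sound of *wumu* is /u/, which is a vowel, so the suffix is -u, giving *wumuu*.

jidwatun, wumuu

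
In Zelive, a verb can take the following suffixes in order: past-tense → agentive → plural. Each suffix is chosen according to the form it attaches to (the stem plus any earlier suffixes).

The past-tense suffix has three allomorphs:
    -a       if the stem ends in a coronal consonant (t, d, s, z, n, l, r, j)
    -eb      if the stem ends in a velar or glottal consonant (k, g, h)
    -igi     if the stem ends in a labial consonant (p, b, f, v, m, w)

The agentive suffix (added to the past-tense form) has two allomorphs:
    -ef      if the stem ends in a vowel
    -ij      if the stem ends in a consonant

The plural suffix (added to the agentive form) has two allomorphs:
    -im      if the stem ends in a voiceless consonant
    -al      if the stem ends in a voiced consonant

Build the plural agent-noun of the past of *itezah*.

itezahebijal

*itezah* — final consonant /h/ (velar/glottal) → -eb → *itezaheb*.
The final sound of the past-tense form *itezaheb* is /b/, which is a consonant, so the agentive suffix is -ij, giving *itezahebij*.
The agentive form *itezahebij* — final consonant /j/ (voiced) → -al → *itezahebijal*.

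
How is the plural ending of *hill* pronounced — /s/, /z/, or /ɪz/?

The stem *hill* ends in a voiced non-sibilant sound.
The plural suffix surfaces as /ɪz/ after sibilants, /s/ after other voiceless consonants, and /z/ after other voiced sounds.
So the plural -s on *hill* is pronounced /z/.

/z/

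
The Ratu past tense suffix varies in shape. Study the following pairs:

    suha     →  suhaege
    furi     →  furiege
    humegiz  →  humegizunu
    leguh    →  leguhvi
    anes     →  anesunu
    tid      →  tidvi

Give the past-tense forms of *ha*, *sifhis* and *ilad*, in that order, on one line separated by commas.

haege, sifhisunu, iladvi

The pattern is sibilance of the final sound: -unu when the stem ends in a sibilant (*humegiz*, *anes*); -vi when the stem ends in a non-sibilant consonant (*leguh*, *tid*); -ege when the stem ends in a vowel (*suha*, *furi*).
*ha*: final sound = /a/, a vowel → -ege → *haege*.
The final sound of *sifhis* is /s/, which is a sibilant, so the suffix is -unu, giving *sifhisunu*.
Since the final sound of *ilad* is /d/ (a non-sibilant consonant), it takes -vi, giving *iladvi*.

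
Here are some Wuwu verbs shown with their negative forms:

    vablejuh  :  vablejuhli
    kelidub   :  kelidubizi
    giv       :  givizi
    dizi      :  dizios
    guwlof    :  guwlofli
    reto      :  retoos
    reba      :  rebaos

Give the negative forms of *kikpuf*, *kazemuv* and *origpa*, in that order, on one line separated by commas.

kikpufli, kazemuvizi, origpaos

The suffix is conditioned by the final sound: -li when the stem ends in a voiceless consonant (*vablejuh*, *guwlof*); -izi when the stem ends in a voiced consonant (*kelidub*, *giv*); -os when the stem ends in a vowel (*dizi*, *reto*, *reba*).
The final sound of *kikpuf* is /f/, which is a voiceless consonant, so the suffix is -li, giving *kikpufli*.
The final sound of *kazemuv* is /v/, which is a voiced consonant, so the suffix is -izi, giving *kazemuvizi*.
Since the final sound of *origpa* is /a/ (a vowel), it takes -os, giving *origpaos*.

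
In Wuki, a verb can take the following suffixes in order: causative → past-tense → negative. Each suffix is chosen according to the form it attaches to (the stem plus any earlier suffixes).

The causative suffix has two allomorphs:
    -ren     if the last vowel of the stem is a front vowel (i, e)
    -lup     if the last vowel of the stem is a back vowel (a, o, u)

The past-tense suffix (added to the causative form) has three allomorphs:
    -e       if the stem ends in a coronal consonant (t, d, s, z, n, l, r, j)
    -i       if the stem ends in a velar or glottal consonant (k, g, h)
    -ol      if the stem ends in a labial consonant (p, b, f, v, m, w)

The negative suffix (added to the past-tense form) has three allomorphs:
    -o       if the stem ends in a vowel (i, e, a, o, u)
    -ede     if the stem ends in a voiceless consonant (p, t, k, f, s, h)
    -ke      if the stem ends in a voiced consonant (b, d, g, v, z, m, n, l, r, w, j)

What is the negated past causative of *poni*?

ponireneo

The last vowel of *poni* is /i/, which is a front vowel, so the causative suffix is -ren, giving *poniren*.
The final consonant of the causative form *poniren* is /n/, which is coronal, so the past-tense suffix is -e, giving *ponirene*.
The final sound of the past-tense form *ponirene* is /e/, which is a vowel, so the negative suffix is -o, giving *ponireneo*.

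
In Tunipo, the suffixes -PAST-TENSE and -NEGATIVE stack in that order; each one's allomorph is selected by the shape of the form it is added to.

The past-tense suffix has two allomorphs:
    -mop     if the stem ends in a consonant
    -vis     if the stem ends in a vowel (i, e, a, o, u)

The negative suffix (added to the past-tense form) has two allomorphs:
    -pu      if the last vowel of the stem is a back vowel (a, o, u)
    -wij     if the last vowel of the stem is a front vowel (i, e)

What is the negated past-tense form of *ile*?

Since the final sound of *ile* is /e/ (a vowel), it takes -vis, giving *ilevis*.
The last vowel of the past-tense form *ilevis* is /i/, which is a front vowel, so the negative suffix is -wij, giving *ileviswij*.

ileviswij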